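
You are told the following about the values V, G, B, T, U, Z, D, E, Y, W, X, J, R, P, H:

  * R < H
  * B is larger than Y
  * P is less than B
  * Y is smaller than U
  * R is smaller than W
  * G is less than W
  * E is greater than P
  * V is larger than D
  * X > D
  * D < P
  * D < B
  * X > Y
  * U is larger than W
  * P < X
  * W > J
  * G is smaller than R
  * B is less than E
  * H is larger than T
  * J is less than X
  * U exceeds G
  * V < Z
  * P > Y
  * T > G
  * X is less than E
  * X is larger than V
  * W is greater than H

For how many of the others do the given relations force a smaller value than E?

From E the given relations immediately reach P, X, B.
From those, D, Y, V, J — 7 in total.
Nothing else is reachable below E; 7 in all.

7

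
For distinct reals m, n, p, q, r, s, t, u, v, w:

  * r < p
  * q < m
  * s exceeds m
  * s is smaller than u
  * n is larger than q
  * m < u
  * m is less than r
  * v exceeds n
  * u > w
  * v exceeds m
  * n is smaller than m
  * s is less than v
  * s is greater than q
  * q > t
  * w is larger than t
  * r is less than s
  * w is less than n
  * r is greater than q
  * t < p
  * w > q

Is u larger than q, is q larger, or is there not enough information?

u

Following the relations from q: q < w < n < m < r < s < u.
So u is larger.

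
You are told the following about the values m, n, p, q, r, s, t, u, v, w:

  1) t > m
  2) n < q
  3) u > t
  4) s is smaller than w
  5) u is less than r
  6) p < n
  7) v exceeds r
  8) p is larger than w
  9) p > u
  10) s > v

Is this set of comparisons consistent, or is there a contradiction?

Every relation is compatible with m < t < u < r < v < s < w < p < n < q; the set is consistent.

consistent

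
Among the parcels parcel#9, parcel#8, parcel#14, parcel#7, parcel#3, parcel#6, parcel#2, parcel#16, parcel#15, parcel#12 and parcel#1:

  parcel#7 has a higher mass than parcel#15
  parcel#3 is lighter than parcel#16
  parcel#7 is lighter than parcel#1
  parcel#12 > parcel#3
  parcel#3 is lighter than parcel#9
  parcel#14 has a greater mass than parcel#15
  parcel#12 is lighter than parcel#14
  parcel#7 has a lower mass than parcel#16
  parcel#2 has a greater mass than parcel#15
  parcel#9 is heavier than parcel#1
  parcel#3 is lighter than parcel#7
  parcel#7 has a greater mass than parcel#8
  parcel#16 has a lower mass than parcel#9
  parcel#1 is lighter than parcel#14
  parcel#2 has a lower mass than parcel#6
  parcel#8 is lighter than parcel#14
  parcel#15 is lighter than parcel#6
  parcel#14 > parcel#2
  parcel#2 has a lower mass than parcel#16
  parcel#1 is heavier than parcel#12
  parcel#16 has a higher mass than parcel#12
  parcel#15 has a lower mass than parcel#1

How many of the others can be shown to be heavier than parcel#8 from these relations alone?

Directly above parcel#8: parcel#7, parcel#14.
One step further: parcel#1, parcel#16 (4 so far).
One step further: parcel#9 (5 so far).
No other element is forced above parcel#8 by the given relations, so the count is 5.

5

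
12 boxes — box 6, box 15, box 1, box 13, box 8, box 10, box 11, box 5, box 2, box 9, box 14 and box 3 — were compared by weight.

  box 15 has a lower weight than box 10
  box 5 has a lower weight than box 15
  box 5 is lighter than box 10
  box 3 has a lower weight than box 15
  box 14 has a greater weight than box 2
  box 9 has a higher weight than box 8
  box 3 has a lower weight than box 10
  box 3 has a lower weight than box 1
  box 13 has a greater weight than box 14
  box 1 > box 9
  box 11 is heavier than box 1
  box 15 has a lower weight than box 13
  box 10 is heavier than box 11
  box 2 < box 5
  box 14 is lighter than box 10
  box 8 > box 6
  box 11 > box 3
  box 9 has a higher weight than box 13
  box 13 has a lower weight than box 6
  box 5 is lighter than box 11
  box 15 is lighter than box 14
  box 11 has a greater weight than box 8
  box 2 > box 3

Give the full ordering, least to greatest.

Nothing is placed below box 3, so it is least; from there box 3 < box 2; box 2 < box 5; box 5 < box 15; box 15 < box 14; box 14 < box 13; box 13 < box 6; box 6 < box 8; box 8 < box 9; box 9 < box 1; box 1 < box 11; box 11 < box 10, each given directly.

box 3 < box 2 < box 5 < box 15 < box 14 < box 13 < box 6 < box 8 < box 9 < box 1 < box 11 < box 10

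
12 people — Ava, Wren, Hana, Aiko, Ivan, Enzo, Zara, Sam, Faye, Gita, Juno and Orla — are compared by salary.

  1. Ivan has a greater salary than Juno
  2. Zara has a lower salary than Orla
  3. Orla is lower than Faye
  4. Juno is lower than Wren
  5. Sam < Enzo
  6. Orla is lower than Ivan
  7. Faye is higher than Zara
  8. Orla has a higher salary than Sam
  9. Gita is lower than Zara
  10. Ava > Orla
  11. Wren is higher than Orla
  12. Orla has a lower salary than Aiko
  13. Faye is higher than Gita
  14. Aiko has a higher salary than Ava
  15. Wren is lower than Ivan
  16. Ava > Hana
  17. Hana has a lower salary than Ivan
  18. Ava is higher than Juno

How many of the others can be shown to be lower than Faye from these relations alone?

From Faye the given relations immediately reach Gita, Zara, Orla.
From those, Sam — 4 in total.
No other element is forced below Faye by the given relations, so the count is 4.

4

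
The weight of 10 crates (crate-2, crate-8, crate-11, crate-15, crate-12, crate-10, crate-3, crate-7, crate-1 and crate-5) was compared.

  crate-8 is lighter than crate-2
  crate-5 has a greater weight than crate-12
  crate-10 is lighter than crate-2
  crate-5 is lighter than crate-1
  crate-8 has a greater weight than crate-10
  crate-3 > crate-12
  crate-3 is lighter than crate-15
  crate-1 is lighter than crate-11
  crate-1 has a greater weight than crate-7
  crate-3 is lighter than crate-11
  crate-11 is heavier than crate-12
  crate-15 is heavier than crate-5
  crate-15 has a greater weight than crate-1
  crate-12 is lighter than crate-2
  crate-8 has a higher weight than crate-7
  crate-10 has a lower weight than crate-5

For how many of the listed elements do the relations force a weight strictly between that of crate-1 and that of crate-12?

1

Chaining upward from crate-12 reaches: crate-5, crate-2, crate-3, crate-15, crate-11.
Chaining downward from crate-1 reaches: crate-7, crate-10, crate-5.
Strictly between crate-12 and crate-1 are those in both lists: crate-5 — 1 element.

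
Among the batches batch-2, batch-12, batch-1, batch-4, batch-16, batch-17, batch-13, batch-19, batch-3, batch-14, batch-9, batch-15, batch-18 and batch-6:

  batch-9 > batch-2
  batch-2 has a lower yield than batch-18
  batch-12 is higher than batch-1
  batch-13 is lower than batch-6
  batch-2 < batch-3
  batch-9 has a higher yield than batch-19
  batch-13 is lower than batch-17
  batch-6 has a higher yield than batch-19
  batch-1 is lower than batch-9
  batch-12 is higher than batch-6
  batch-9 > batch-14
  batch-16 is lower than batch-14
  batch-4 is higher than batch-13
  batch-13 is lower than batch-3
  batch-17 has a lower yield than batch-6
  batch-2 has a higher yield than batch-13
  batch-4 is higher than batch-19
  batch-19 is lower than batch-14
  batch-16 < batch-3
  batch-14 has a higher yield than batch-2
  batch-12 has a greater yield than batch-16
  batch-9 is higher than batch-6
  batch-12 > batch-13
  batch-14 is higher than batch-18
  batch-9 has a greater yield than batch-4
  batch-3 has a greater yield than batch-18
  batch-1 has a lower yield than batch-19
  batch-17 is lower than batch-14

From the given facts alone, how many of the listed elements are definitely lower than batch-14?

7

From batch-14 the given relations immediately reach batch-2, batch-19, batch-16, batch-17, batch-18.
From those, batch-13, batch-1 — 7 in total.
No other element is forced below batch-14 by the given relations, so the count is 7.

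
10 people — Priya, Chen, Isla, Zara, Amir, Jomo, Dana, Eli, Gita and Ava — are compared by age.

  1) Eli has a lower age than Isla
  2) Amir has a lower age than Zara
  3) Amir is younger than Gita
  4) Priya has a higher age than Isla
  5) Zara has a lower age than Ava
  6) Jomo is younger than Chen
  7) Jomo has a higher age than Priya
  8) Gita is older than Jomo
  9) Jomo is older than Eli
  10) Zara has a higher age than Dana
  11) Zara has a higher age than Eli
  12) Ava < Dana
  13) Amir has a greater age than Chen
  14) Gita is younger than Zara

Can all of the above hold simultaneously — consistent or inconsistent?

inconsistent

We have Dana < Zara stated directly, yet also Zara < Ava < Dana by chaining the others — so Zara < Dana. Contradiction.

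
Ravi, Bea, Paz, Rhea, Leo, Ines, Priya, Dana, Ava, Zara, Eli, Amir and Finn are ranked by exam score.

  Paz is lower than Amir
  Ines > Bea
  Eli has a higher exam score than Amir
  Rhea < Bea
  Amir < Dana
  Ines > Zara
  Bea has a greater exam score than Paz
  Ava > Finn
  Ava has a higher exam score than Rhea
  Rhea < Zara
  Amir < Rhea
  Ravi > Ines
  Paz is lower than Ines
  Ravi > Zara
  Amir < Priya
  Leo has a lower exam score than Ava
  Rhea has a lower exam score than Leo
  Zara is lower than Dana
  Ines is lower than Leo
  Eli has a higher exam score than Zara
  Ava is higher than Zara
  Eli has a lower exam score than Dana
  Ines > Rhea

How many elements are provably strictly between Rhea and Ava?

The relations place Rhea below Ava. An element lies strictly between them when it is forced above Rhea and also forced below Ava.
Above Rhea: {Zara, Bea, Ines, Eli, Dana, Leo, Ravi}. Below Ava: {Paz, Amir, Finn, Zara, Bea, Ines, Leo}.
Intersection: {Zara, Bea, Ines, Leo} — 4.

4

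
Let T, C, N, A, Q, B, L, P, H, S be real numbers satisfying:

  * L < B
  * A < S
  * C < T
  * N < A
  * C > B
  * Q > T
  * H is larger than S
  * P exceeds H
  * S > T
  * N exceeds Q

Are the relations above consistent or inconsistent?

consistent

Every relation is compatible with L < B < C < T < Q < N < A < S < H < P; the set is consistent.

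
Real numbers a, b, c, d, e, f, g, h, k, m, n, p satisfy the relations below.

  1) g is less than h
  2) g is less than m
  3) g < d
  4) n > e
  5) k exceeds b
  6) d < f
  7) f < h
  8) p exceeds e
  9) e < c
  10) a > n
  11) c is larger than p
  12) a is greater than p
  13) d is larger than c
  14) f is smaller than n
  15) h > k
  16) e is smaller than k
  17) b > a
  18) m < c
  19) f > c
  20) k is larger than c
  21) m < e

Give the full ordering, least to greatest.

Nothing is placed below g, so it is least; from there g < m; m < e; e < p; p < c; c < d; d < f; f < n; n < a; a < b; b < k; k < h, each given directly.

g < m < e < p < c < d < f < n < a < b < k < h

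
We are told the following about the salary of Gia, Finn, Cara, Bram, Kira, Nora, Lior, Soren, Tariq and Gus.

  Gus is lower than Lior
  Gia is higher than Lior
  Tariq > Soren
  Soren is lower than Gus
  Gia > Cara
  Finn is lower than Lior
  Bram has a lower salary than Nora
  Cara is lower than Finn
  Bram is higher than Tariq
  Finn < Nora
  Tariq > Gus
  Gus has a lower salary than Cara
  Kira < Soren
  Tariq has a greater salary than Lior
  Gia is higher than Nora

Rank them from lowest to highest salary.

Each adjacent pair is fixed by a given relation: Kira < Soren; Soren < Gus; Gus < Cara; Cara < Finn; Finn < Lior; Lior < Tariq; Tariq < Bram; Bram < Nora; Nora < Gia. Chaining them end to end gives the full order.

Kira < Soren < Gus < Cara < Finn < Lior < Tariq < Bram < Nora < Gia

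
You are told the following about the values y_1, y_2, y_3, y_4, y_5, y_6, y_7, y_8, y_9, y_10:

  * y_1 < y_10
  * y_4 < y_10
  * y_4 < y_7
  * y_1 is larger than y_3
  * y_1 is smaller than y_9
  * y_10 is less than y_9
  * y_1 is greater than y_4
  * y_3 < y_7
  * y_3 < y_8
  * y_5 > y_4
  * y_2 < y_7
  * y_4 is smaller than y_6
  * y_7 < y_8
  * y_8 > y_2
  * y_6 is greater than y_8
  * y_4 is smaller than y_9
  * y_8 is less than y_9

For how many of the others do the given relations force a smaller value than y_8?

The elements the relations force below y_8 are y_4, y_3, y_2, y_7 — no chain reaches any other.
That is 4.

4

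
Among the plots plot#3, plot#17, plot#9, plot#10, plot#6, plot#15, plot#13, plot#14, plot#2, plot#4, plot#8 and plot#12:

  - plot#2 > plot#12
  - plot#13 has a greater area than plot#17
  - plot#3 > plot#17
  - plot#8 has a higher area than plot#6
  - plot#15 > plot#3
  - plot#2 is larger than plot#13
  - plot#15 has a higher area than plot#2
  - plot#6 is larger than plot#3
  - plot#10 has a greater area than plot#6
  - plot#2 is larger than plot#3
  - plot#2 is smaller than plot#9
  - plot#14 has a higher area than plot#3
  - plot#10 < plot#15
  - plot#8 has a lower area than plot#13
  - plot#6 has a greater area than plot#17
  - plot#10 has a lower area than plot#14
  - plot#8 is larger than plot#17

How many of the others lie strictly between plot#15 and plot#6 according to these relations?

Chaining upward from plot#6 reaches: plot#8, plot#13, plot#2, plot#10, plot#9, plot#14.
Chaining downward from plot#15 reaches: plot#17, plot#3, plot#12, plot#8, plot#13, plot#2, plot#10.
Strictly between plot#6 and plot#15 are those in both lists: plot#8, plot#13, plot#2, plot#10 — 4 elements.

4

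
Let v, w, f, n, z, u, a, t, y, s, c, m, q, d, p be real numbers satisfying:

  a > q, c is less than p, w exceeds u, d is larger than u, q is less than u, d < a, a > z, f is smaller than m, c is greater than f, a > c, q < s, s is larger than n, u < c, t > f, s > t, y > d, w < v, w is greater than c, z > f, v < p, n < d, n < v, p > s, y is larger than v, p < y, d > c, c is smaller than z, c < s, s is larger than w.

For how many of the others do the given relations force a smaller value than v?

The elements the relations force below v are q, u, f, n, c, w — no chain reaches any other.
That is 6.

6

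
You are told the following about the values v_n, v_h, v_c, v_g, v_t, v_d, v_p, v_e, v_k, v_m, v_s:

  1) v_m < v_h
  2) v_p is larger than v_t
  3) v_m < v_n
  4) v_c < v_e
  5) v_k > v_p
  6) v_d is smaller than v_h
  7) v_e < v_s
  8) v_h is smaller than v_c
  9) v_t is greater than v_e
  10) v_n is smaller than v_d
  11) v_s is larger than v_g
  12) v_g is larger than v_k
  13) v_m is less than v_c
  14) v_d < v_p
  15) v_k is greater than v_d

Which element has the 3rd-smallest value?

Chaining the given pairs: v_m < v_n < v_d < v_h < v_c < v_e < v_t < v_p < v_k < v_g < v_s.
Counting 3 from the smallest end gives v_d.

v_d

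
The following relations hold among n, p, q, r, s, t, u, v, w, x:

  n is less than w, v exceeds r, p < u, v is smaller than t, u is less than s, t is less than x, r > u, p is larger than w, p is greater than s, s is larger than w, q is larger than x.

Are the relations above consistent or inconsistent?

Chaining the given relations yields s < p < u, so s < u. But one relation states u < s. These cannot both hold.

inconsistent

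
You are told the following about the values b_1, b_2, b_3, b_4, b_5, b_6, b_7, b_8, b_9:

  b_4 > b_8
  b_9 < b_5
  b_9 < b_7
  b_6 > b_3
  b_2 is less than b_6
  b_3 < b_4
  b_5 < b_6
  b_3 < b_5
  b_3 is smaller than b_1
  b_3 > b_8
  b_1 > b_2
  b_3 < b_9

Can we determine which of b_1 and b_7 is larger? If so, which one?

undetermined

Following every chain through b_7: below b_7 we get b_8, b_3, b_9.
b_1 is not reached, and no chain runs the other way from b_1 to b_7.
So the given relations leave the order of b_7 and b_1 undetermined.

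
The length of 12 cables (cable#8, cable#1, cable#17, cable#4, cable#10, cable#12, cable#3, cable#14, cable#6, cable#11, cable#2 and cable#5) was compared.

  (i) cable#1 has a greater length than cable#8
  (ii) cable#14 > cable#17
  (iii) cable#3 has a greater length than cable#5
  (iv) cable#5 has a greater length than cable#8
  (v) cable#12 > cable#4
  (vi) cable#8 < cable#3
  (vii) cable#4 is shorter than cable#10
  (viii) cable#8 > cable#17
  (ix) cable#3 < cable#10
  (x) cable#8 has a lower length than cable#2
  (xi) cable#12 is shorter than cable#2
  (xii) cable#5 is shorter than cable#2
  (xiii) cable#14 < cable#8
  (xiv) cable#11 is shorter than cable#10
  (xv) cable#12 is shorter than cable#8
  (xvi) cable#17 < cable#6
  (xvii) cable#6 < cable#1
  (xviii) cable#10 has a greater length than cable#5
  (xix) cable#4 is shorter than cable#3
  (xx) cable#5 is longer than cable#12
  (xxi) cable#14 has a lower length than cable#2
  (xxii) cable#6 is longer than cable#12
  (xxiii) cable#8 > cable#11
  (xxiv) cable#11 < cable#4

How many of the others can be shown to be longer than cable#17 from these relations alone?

8

The elements the relations force above cable#17 are cable#14, cable#8, cable#6, cable#5, cable#3, cable#10, cable#2, cable#1 — no chain reaches any other.
That is 8.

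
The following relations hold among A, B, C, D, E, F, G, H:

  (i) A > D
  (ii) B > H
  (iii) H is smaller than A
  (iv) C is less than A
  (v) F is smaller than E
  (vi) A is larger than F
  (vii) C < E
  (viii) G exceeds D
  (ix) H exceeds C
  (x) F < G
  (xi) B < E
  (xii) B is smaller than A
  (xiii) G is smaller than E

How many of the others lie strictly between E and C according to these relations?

2

Chaining upward from C reaches: H, B, A.
Chaining downward from E reaches: H, D, F, B, G.
Strictly between C and E are those in both lists: H, B — 2 elements.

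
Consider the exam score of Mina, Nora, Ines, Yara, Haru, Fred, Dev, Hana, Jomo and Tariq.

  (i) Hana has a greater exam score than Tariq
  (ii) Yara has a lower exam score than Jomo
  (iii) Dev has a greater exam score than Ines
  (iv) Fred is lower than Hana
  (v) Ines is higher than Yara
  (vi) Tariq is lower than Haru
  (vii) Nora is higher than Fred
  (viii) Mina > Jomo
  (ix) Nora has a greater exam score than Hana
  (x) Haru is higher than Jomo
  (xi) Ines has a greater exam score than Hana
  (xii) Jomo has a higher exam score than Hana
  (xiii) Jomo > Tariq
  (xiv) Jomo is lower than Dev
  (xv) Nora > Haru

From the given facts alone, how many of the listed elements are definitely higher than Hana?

The elements the relations force above Hana are Jomo, Haru, Nora, Ines, Mina, Dev — no chain reaches any other.
That is 6.

6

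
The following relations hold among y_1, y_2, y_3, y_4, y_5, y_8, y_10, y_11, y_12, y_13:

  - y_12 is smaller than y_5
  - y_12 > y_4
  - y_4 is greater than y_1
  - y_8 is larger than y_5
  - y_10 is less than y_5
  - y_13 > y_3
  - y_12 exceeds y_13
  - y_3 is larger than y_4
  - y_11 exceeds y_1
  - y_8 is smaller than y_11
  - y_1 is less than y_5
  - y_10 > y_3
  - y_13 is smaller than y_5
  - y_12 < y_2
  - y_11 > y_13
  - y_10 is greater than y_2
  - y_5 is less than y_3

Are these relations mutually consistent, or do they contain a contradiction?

inconsistent

Chaining the given relations yields y_3 < y_13 < y_12 < y_2 < y_10 < y_5, so y_3 < y_5. But one relation states y_5 < y_3. These cannot both hold.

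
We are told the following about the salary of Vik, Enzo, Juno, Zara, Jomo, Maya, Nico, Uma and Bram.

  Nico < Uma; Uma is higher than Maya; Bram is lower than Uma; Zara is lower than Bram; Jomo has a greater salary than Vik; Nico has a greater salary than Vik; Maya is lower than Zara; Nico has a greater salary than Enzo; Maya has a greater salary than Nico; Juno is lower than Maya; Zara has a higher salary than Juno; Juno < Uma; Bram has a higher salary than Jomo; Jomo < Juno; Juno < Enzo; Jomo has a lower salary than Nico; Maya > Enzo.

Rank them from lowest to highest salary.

Nothing is placed below Vik, so it is least; from there Vik < Jomo; Jomo < Juno; Juno < Enzo; Enzo < Nico; Nico < Maya; Maya < Zara; Zara < Bram; Bram < Uma, each given directly.

Vik < Jomo < Juno < Enzo < Nico < Maya < Zara < Bram < Uma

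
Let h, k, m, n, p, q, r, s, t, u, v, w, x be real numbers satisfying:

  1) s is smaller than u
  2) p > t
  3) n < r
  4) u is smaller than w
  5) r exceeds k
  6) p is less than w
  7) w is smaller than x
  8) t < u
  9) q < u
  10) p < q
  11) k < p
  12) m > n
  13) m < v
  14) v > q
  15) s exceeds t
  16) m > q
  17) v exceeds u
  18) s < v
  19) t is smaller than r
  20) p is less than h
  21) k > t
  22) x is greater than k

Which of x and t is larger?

x

Following the relations from t: t < k < p < q < u < w < x.
So t < x; x is the larger of the two.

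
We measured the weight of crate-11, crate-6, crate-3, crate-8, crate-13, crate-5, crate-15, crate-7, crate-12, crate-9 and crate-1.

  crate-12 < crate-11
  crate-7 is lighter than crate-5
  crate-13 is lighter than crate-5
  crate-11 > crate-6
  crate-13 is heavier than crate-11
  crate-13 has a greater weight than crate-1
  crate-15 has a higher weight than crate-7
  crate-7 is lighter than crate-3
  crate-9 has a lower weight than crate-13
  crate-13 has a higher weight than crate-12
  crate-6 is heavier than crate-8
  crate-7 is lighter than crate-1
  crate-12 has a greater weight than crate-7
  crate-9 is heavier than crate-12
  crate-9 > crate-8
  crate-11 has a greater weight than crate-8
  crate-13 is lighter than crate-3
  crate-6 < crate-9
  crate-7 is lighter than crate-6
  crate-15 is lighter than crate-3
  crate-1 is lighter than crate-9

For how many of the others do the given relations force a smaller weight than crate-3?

9

The elements the relations force below crate-3 are crate-7, crate-8, crate-12, crate-6, crate-11, crate-1, crate-15, crate-9, crate-13 — no chain reaches any other.
That is 9.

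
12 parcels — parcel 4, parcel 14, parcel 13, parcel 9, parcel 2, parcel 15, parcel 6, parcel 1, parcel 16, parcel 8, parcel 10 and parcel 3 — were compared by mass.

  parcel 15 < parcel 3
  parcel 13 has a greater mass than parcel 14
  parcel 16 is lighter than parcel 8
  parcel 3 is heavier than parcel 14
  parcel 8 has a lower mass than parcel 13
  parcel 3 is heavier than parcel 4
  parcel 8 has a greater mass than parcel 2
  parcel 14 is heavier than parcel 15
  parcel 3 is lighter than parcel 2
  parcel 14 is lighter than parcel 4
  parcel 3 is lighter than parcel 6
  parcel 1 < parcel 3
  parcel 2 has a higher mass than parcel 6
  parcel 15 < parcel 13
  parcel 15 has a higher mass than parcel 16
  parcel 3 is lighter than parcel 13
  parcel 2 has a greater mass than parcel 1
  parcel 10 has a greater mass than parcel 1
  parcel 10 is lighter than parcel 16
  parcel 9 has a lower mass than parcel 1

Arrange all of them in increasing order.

Nothing is placed below parcel 9, so it is least; from there parcel 9 < parcel 1; parcel 1 < parcel 10; parcel 10 < parcel 16; parcel 16 < parcel 15; parcel 15 < parcel 14; parcel 14 < parcel 4; parcel 4 < parcel 3; parcel 3 < parcel 6; parcel 6 < parcel 2; parcel 2 < parcel 8; parcel 8 < parcel 13, each given directly.

parcel 9 < parcel 1 < parcel 10 < parcel 16 < parcel 15 < parcel 14 < parcel 4 < parcel 3 < parcel 6 < parcel 2 < parcel 8 < parcel 13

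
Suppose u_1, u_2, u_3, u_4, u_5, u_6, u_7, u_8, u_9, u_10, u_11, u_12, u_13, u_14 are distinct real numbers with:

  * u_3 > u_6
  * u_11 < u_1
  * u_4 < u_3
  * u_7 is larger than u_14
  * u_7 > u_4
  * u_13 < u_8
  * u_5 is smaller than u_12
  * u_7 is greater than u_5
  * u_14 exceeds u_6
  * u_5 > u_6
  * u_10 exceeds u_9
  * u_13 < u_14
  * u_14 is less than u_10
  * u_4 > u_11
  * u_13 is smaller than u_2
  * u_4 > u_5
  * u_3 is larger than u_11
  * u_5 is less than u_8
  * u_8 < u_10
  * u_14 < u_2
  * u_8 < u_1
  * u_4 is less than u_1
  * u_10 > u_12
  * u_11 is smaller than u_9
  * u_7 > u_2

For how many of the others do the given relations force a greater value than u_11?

6

The elements the relations force above u_11 are u_4, u_3, u_9, u_7, u_10, u_1 — no chain reaches any other.
That is 6.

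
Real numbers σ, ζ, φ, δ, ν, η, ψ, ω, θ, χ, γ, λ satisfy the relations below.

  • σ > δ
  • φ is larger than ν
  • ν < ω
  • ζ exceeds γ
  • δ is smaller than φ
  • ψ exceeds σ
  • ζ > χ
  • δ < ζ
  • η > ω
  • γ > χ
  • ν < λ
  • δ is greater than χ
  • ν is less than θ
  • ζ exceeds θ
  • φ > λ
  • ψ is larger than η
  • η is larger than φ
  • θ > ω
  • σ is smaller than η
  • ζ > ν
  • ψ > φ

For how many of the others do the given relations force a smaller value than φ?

Directly below φ: δ, ν, λ.
One step further: χ (4 so far).
No other element is forced below φ by the given relations, so the count is 4.

4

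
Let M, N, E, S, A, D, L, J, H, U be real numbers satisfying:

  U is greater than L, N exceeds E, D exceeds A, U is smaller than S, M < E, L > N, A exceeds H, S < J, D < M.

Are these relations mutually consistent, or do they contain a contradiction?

consistent

The single ordering H < A < D < M < E < N < L < U < S < J satisfies every listed relation, so no contradiction arises.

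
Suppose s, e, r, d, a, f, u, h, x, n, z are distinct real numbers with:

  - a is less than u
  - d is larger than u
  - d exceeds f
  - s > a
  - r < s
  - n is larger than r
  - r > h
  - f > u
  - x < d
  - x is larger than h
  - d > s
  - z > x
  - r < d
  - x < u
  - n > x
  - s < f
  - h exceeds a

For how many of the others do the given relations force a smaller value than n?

The elements the relations force below n are a, h, x, r — no chain reaches any other.
That is 4.

4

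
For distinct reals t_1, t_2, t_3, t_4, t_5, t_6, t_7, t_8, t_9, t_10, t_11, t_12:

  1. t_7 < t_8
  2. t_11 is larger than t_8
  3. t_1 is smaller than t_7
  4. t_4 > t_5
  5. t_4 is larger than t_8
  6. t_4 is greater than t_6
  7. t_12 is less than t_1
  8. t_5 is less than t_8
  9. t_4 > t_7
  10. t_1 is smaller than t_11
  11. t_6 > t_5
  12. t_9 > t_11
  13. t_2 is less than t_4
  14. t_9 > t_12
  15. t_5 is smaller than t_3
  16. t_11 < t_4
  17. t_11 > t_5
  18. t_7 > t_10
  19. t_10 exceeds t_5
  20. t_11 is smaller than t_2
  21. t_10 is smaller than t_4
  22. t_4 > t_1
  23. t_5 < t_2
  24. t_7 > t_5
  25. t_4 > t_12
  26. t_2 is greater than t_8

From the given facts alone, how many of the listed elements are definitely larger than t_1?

From t_1 the given relations immediately reach t_7, t_11, t_4.
From those, t_8, t_2, t_9 — 6 in total.
Nothing else is reachable above t_1; 6 in all.

6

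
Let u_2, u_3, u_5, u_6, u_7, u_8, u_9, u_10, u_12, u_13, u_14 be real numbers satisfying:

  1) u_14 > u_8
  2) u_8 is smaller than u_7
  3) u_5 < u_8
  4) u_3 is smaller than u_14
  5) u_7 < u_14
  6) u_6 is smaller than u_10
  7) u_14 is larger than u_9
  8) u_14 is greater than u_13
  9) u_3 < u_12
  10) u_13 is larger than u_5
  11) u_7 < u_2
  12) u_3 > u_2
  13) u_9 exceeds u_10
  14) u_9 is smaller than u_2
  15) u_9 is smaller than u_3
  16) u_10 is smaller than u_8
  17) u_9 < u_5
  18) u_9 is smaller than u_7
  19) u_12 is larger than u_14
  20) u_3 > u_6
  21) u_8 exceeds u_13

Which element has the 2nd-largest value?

Piecing the relations together gives one ordering: u_6 < u_10 < u_9 < u_5 < u_13 < u_8 < u_7 < u_2 < u_3 < u_14 < u_12.
Counting 2 from the largest end gives u_14.

u_14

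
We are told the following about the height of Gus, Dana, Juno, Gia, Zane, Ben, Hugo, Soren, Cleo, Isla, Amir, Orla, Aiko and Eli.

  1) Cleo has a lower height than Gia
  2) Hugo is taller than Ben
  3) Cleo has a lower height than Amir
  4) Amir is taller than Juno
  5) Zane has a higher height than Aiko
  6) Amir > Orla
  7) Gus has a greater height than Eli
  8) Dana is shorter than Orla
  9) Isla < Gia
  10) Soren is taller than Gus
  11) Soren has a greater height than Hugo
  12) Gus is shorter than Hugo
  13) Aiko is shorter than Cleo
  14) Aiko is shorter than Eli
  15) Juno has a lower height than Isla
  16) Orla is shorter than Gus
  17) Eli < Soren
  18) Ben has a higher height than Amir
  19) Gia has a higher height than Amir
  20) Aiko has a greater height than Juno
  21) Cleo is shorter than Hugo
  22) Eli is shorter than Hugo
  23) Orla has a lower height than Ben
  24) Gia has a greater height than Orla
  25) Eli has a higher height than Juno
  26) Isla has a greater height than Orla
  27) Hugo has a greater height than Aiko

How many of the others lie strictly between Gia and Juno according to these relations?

The relations place Juno below Gia. An element lies strictly between them when it is forced above Juno and also forced below Gia.
Above Juno: {Aiko, Zane, Cleo, Amir, Eli, Gus, Ben, Hugo, Isla, Soren}. Below Gia: {Dana, Orla, Aiko, Cleo, Amir, Isla}.
Intersection: {Aiko, Cleo, Amir, Isla} — 4.

4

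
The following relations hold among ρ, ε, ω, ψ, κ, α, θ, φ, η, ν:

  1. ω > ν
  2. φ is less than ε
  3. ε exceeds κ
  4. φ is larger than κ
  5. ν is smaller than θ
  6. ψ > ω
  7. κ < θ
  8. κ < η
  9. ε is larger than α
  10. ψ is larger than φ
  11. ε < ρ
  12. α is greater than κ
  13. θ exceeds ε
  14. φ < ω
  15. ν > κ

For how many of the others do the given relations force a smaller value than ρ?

The elements the relations force below ρ are κ, φ, α, ε — no chain reaches any other.
That is 4.

4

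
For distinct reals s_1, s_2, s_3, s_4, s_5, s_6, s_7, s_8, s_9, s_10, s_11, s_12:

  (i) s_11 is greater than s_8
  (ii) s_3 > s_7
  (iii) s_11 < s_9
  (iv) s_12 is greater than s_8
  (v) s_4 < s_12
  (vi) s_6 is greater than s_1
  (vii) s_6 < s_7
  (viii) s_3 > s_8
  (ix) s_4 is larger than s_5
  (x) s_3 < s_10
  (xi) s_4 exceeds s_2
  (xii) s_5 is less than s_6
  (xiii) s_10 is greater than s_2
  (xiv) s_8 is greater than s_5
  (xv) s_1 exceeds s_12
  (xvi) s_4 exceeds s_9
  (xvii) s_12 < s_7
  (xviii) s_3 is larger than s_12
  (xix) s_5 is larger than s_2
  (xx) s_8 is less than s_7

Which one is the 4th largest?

s_6

Chaining the given pairs: s_2 < s_5 < s_8 < s_11 < s_9 < s_4 < s_12 < s_1 < s_6 < s_7 < s_3 < s_10.
Counting 4 from the largest end gives s_6.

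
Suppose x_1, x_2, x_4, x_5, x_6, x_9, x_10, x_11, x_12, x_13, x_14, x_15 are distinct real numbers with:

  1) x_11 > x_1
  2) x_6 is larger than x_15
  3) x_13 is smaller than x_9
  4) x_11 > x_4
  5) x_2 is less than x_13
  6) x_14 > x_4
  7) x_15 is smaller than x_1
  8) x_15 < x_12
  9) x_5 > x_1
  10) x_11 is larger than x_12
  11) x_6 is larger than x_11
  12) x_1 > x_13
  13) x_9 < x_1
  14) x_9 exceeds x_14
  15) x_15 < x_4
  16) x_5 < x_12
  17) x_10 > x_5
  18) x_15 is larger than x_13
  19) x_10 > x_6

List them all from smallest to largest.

The consecutive links are each given: x_2 < x_13; x_13 < x_15; x_15 < x_4; x_4 < x_14; x_14 < x_9; x_9 < x_1; x_1 < x_5; x_5 < x_12; x_12 < x_11; x_11 < x_6; x_6 < x_10.

x_2 < x_13 < x_15 < x_4 < x_14 < x_9 < x_1 < x_5 < x_12 < x_11 < x_6 < x_10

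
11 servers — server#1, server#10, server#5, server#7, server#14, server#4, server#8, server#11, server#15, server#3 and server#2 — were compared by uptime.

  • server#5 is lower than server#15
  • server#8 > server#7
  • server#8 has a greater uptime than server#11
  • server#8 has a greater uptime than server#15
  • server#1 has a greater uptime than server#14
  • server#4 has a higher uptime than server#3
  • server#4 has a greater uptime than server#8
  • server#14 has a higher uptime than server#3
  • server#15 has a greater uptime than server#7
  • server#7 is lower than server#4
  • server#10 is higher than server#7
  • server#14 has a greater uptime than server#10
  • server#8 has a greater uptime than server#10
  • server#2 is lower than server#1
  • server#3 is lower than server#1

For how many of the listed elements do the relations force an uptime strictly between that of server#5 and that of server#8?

1

The relations place server#5 below server#8. An element lies strictly between them when it is forced above server#5 and also forced below server#8.
Above server#5: {server#15, server#4}. Below server#8: {server#7, server#15, server#10, server#11}.
Intersection: {server#15} — 1.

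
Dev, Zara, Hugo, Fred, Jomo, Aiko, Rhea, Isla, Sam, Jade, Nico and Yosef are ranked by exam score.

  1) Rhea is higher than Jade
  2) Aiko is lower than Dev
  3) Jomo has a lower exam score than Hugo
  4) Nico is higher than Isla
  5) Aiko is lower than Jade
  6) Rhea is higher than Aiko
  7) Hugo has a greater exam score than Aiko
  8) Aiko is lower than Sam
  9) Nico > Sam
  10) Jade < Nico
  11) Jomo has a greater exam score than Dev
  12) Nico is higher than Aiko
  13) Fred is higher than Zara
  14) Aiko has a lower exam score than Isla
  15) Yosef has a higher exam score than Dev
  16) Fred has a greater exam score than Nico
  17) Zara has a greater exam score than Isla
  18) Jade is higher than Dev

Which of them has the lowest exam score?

Aiko

Dev is not least since Aiko < Dev; Isla is not least since Aiko < Isla; Jomo is not least since Dev < Jomo; Yosef is not least since Dev < Yosef; Sam is not least since Aiko < Sam; Zara is not least since Isla < Zara; Hugo is not least since Aiko < Hugo; Jade is not least since Dev < Jade; Nico is not least since Aiko < Nico; Fred is not least since Nico < Fred; Rhea is not least since Aiko < Rhea.
Only Aiko has nothing below it, so Aiko is the lowest exam score.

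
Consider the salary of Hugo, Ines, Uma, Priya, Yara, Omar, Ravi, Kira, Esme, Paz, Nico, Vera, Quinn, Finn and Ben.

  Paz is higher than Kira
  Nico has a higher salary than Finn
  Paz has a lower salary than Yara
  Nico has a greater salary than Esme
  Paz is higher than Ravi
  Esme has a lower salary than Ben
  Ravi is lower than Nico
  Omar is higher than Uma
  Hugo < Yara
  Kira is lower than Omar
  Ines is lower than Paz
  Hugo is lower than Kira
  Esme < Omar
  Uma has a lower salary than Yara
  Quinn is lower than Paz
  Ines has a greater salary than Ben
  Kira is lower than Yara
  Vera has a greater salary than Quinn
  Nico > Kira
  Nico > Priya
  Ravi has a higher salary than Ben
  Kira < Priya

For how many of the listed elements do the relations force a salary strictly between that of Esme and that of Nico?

Chaining upward from Esme reaches: Ben, Ines, Ravi, Paz, Yara, Omar.
Chaining downward from Nico reaches: Hugo, Kira, Finn, Ben, Ravi, Priya.
Strictly between Esme and Nico are those in both lists: Ben, Ravi — 2 elements.

2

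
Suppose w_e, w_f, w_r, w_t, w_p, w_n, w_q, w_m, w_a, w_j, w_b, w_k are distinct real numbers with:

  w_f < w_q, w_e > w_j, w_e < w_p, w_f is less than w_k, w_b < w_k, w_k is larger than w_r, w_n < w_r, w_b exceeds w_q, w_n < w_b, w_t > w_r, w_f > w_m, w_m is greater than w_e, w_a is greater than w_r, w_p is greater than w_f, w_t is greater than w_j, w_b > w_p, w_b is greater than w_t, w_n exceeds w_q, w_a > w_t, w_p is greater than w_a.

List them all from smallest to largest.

w_j < w_e < w_m < w_f < w_q < w_n < w_r < w_t < w_a < w_p < w_b < w_k

The consecutive links are each given: w_j < w_e; w_e < w_m; w_m < w_f; w_f < w_q; w_q < w_n; w_n < w_r; w_r < w_t; w_t < w_a; w_a < w_p; w_p < w_b; w_b < w_k.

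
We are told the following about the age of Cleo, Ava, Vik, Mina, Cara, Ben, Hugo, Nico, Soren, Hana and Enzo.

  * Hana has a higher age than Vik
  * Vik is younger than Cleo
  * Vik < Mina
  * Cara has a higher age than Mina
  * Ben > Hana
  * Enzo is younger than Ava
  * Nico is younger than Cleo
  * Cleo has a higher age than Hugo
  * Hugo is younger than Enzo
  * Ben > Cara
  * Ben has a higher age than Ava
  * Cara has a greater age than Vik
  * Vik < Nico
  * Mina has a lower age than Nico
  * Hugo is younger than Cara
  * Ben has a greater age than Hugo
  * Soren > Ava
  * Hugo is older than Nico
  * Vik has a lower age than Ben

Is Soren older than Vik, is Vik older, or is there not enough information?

Vik < Nico and Nico < Hugo give Vik < Hugo.
With Hugo < Enzo: Vik < Nico < Hugo < Enzo.
With Enzo < Ava: Vik < Nico < Hugo < Enzo < Ava.
Then Ava < Soren extends the chain to Soren.
So Soren is older.

Soren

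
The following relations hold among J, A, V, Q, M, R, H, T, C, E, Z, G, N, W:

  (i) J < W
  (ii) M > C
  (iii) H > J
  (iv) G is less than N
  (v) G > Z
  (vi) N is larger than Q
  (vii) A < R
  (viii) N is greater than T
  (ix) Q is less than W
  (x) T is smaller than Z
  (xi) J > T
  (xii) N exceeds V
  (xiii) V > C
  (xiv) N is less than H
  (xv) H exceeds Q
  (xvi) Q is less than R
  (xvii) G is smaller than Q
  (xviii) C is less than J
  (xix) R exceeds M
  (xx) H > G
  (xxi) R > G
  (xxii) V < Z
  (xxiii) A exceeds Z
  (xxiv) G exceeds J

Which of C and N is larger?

N

C < V < Z < G < Q < N, by transitivity through V, Z, G, Q.
So C < N; N is the larger of the two.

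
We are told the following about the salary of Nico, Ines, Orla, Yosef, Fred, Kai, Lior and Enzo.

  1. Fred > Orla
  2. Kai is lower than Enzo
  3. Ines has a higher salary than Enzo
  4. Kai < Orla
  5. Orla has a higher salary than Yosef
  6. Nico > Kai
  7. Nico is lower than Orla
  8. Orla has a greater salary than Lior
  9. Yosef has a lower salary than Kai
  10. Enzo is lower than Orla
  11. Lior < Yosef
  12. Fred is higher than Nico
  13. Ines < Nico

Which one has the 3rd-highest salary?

Chaining the given pairs: Lior < Yosef < Kai < Enzo < Ines < Nico < Orla < Fred.
Counting 3 from the largest end gives Nico.

Nico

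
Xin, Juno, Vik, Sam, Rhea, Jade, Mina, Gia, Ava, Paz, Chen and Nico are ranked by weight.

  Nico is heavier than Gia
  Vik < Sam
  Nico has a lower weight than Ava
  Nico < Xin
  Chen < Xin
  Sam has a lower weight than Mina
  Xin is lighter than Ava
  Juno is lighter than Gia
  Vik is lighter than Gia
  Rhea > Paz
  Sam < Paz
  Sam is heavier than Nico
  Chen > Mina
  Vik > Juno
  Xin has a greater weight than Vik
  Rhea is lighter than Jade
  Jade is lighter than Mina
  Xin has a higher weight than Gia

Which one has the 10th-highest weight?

Chaining the given pairs: Juno < Vik < Gia < Nico < Sam < Paz < Rhea < Jade < Mina < Chen < Xin < Ava.
The 10th largest is Gia.

Gia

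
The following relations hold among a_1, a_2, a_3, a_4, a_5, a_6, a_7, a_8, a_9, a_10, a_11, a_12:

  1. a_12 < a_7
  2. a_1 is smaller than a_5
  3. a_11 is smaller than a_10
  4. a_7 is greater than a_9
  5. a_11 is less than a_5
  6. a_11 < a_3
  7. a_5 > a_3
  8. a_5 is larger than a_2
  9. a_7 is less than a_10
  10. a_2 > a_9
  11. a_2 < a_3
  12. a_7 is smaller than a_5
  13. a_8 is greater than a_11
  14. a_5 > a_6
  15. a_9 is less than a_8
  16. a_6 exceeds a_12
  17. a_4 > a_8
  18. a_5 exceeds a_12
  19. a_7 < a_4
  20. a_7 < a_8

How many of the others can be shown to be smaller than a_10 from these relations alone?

4

Directly below a_10: a_7, a_11.
One step further: a_9, a_12 (4 so far).
No other element is forced below a_10 by the given relations, so the count is 4.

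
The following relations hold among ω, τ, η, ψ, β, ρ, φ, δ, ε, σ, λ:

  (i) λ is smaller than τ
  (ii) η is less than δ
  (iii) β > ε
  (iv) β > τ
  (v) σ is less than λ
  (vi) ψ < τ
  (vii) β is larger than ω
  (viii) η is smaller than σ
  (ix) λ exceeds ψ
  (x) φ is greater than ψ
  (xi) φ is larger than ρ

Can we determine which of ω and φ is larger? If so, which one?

Following every chain through ω: above ω we get β.
φ is not reached, and no chain runs the other way from φ to ω.
So the given relations leave the order of ω and φ undetermined.

undetermined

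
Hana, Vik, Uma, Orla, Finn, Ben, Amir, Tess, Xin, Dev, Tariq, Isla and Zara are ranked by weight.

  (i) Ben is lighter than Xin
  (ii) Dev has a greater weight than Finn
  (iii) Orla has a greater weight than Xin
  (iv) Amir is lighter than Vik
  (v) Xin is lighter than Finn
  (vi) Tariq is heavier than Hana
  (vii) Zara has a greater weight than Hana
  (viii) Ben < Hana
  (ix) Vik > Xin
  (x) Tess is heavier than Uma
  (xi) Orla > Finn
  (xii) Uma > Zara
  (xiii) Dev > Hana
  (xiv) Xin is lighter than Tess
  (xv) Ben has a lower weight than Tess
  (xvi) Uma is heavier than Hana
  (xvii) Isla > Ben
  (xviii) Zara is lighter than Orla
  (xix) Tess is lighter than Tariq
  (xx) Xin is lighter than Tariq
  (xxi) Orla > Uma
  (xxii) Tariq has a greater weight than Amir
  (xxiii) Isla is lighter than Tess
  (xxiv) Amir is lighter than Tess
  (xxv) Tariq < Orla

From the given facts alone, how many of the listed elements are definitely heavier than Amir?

From Amir the given relations immediately reach Vik, Tess, Tariq.
From those, Orla — 4 in total.
No other element is forced above Amir by the given relations, so the count is 4.

4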